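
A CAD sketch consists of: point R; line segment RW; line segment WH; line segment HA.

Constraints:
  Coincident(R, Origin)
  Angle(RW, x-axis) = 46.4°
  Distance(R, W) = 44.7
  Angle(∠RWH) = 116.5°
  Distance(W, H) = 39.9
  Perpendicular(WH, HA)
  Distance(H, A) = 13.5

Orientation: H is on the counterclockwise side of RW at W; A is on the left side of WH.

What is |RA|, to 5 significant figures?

65.451

R is at the origin; RW runs at 46.4° with length 44.7, so W = 44.7·(cos 46.4°, sin 46.4°) = (30.826, 32.370). ∠RWH = 116.5°, so WH runs at 46.4° + (180° − 116.5°) = 109.90° from the x-axis; with |WH| = 39.9, H = W + 39.9·(cos 109.90°, sin 109.90°) = (17.245, 69.888). The perpendicularity gives HA at right angles to WH; with |HA| = 13.5 on the left of WH, A = H + 13.5·(-0.94029, -0.34038) = (4.5510, 65.293). Then |RA| = |A − R| = 65.451.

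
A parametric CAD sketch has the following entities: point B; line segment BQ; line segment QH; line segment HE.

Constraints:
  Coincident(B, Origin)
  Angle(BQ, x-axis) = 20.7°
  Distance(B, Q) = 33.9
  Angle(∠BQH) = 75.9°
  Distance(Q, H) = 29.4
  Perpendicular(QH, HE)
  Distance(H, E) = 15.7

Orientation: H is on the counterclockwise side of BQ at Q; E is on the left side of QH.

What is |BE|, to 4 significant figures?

27.24

B is at the origin; BQ runs at 20.7° with length 33.9, so Q = 33.9·(cos 20.7°, sin 20.7°) = (31.71, 11.98). ∠BQH = 75.9°, so QH runs at 20.7° + (180° − 75.9°) = 124.8° from the x-axis; with |QH| = 29.4, H = Q + 29.4·(cos 124.8°, sin 124.8°) = (14.93, 36.12). QH is perpendicular to HE; with |HE| = 15.7 on the left of QH, E = H + 15.7·(-0.8211, -0.5707) = (2.041, 27.16). Then |BE| = |E − B| = 27.24.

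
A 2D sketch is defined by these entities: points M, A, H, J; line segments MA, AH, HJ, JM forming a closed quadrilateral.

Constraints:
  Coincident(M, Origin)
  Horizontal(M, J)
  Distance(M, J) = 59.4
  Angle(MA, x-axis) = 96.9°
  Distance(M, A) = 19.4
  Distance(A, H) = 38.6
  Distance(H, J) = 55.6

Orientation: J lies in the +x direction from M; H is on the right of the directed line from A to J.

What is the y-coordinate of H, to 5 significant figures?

-18.227

Checks: M.y = 0.00, J.y = 0.00 ✓; |AH| = 38.60 ✓; |HJ| = 55.60 ✓.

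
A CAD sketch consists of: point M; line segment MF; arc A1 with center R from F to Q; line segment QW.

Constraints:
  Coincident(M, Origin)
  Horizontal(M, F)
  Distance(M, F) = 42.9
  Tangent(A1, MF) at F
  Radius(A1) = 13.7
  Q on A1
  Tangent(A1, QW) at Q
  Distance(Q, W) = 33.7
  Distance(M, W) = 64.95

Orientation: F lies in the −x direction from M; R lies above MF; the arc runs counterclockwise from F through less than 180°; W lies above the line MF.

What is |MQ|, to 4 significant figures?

35.16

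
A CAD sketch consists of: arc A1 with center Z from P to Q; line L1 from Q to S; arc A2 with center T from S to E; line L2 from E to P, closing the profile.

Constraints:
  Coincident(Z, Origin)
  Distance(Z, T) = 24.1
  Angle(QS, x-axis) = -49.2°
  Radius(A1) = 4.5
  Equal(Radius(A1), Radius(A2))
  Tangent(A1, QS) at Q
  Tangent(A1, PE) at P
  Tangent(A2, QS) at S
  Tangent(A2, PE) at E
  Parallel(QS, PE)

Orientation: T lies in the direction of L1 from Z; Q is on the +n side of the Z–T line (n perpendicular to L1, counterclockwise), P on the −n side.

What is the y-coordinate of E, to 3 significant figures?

-21.2

The slot axis is L1's direction at -49.2°, so u = (cos -49.2°, sin -49.2°) = (0.653, -0.757) and n = (−sin -49.2°, cos -49.2°) = (0.757, 0.653). Z is at the origin and T lies 24.1 along u from Z, so T = 24.1·u = (15.7, -18.2). Tangency of A1 to both parallel lines with radius 4.5 puts Q and P at Z ± 4.5·n: Q = (3.41, 2.94), P = (-3.41, -2.94). Equal radii place S and E the same way about T: S = T + 4.5·n = (19.2, -15.3), E = T − 4.5·n = (12.3, -21.2). So E.y = -21.2.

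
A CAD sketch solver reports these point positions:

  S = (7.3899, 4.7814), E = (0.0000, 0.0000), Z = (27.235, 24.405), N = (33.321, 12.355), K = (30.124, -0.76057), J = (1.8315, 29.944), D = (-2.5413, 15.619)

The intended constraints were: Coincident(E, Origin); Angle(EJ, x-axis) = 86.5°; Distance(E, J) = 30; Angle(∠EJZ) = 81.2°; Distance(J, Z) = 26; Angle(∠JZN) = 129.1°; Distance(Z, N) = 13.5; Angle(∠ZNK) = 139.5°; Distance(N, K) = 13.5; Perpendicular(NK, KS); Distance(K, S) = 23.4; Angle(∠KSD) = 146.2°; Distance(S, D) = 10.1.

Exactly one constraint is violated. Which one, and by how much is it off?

Distance(S, D) = 10.1 — off by 4.60.

E = (0.00, 0.00) ✓; EJ at 86.50° ✓; |EJ| = 30.00 ✓; ∠EJZ = 81.20° ✓; |JZ| = 26.00 ✓; ∠JZN = 129.1° ✓; |ZN| = 13.50 ✓; ∠ZNK = 139.5° ✓; |NK| = 13.50 ✓; ∠(NK, KS) = 90.00° ✓; |KS| = 23.40 ✓; ∠KSD = 146.2° ✓; |SD| = 14.70 ✗.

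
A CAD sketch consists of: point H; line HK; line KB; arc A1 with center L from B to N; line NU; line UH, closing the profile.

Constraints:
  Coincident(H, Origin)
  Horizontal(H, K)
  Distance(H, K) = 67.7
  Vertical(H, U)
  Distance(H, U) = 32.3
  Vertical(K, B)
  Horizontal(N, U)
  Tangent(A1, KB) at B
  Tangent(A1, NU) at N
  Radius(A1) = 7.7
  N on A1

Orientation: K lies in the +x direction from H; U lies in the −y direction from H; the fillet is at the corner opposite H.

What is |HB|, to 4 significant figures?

72.03

H is at the origin; HK is horizontal with |HK| = 67.7 and K on the +x side, so K = (67.70, 0.000). HU is vertical with |HU| = 32.3 and U on the −y side, so U = (0.000, -32.30). The virtual corner opposite H is at (67.70, -32.30). A1 meets KB tangentially, so LB is at right angles to KB and since A1 is tangent to NU there, LN ⟂ NU, with radius 7.7, so the center L sits 7.7 in from both sides at L = (60.00, -24.60). That places the tangent points at B = (67.70, -24.60) on KB and N = (60.00, -32.30) on NU. Then |HB| = |B − H| = 72.03.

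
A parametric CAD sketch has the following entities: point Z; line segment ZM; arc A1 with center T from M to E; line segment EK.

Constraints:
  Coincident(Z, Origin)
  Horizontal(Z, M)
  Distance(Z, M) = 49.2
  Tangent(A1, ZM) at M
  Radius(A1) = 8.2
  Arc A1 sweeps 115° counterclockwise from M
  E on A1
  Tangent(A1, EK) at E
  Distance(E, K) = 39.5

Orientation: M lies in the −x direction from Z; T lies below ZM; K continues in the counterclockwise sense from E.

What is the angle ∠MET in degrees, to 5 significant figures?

32.500°

Z is at the origin; Z and M share the same y with |ZM| = 49.2 and M on the −x side, so M = (-49.200, 0.0000). The tangent condition forces TM to be normal to ZM, so T = M + (0, -8.2) = (-49.200, -8.2000). On A1, M sits at bearing 90° from T; a 115° counterclockwise sweep puts E at bearing 205°, so E = T + 8.2·(cos 205°, sin 205°) = (-56.632, -11.665). Then cos ∠MET = EM·ET / (|EM||ET|), giving 32.500°.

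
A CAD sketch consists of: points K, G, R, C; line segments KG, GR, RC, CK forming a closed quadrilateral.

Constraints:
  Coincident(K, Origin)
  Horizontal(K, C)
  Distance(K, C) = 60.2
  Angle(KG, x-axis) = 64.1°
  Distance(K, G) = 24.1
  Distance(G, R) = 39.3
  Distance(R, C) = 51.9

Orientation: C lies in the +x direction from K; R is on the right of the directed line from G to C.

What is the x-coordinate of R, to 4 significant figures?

11.38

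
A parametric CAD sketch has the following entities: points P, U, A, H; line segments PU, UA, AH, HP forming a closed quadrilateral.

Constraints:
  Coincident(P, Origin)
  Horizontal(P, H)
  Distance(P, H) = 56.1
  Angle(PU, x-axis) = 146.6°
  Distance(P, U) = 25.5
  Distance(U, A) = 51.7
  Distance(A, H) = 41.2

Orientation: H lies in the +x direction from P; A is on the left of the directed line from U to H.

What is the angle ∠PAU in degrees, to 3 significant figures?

29.1°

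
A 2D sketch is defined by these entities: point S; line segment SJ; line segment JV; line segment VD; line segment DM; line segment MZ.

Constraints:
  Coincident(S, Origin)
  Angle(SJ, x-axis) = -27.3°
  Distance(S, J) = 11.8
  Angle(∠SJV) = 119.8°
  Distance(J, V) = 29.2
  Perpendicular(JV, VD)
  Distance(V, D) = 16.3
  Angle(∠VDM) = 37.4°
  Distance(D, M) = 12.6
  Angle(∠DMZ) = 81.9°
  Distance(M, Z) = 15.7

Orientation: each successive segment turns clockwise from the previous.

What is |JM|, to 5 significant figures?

22.446

JV is perpendicular to VD, so VD runs at -177.50°; with |VD| = 16.3, D = (-4.5251, -35.295). ∠VDM = 37.4° gives DM at 39.900° from the x-axis; with |DM| = 12.6, M = (5.1412, -27.213). Then |JM| = |M − J| = 22.446.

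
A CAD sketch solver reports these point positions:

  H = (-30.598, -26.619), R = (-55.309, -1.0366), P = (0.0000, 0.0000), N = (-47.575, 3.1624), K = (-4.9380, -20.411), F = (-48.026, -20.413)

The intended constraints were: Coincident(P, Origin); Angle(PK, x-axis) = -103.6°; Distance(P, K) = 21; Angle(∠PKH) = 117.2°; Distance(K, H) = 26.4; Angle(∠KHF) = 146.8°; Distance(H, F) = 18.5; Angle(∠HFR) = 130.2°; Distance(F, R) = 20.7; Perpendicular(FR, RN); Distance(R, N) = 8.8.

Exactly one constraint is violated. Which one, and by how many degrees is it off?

Perpendicular(FR, RN) — off by 7.90°.

P = (0.00, 0.00) ✓; PK at -103.6° ✓; |PK| = 21.00 ✓; ∠PKH = 117.2° ✓; |KH| = 26.40 ✓; ∠KHF = 146.8° ✓; |HF| = 18.50 ✓; ∠HFR = 130.2° ✓; |FR| = 20.70 ✓; ∠(FR, RN) = 82.10° ✗; |RN| = 8.800 ✓.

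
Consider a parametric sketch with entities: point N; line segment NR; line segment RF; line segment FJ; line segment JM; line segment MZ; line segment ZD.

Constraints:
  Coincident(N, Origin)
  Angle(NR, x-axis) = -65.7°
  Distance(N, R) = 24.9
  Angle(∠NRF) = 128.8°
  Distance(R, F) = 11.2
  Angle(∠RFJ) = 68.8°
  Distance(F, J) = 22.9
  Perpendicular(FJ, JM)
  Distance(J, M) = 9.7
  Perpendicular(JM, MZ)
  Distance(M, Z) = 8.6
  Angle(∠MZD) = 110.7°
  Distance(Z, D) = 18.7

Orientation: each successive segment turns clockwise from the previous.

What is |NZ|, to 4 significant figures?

15.82

FJ ⟂ JM, so JM runs at 41.90°; with |JM| = 9.7, M = (-2.894, -9.159). JM ⟂ MZ, so MZ runs at -48.10°; with |MZ| = 8.6, Z = (2.849, -15.56). Then |NZ| = |Z − N| = 15.82.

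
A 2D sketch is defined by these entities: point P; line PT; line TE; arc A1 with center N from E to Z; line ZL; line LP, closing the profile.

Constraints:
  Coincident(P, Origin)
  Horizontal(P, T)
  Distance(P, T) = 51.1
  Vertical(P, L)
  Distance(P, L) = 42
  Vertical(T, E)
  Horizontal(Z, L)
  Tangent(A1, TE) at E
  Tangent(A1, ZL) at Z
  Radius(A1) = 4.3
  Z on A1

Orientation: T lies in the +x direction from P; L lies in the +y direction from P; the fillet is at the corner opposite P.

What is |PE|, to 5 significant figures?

63.502

P is at the origin; P and T share the same y with |PT| = 51.1 and T on the +x side, so T = (51.100, 0.0000). P and L share the same x with |PL| = 42.0 and L on the +y side, so L = (0.0000, 42.000). The virtual corner opposite P is at (51.100, 42.000). Since A1 is tangent to TE there, NE ⟂ TE and tangency of A1 to ZL means the radius NZ is perpendicular to ZL, with radius 4.3, so the center N sits 4.3 in from both sides at N = (46.800, 37.700). That places the tangent points at E = (51.100, 37.700) on TE and Z = (46.800, 42.000) on ZL. Then |PE| = |E − P| = 63.502.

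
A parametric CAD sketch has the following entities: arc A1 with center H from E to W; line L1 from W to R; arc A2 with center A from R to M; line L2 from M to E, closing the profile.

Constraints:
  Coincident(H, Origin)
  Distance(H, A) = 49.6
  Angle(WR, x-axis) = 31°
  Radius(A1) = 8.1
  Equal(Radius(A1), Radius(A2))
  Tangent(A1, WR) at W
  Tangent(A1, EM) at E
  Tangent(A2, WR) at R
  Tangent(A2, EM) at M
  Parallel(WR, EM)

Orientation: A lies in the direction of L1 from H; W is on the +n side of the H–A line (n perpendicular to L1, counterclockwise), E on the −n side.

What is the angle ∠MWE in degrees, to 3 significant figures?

71.9°

The slot axis is L1's direction at 31.0°, so u = (cos 31.0°, sin 31.0°) = (0.857, 0.515) and n = (−sin 31.0°, cos 31.0°) = (-0.515, 0.857). H is at the origin and A lies 49.6 along u from H, so A = 49.6·u = (42.5, 25.5). Tangency of A1 to both parallel lines with radius 8.1 puts W and E at H ± 8.1·n: W = (-4.17, 6.94), E = (4.17, -6.94). Equal radii place R and M the same way about A: R = A + 8.1·n = (38.3, 32.5), M = A − 8.1·n = (46.7, 18.6). Then cos ∠MWE = WM·WE / (|WM||WE|), giving 71.9°.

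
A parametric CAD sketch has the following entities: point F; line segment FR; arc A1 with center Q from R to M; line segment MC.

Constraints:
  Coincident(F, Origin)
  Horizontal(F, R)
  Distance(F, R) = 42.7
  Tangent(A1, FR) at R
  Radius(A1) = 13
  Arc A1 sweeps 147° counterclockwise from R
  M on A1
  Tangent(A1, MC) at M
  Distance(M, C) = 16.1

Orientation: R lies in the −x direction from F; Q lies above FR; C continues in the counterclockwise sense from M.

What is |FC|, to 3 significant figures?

59.0

F is at the origin; F and R share the same y with |FR| = 42.7 and R on the −x side, so R = (-42.7, 0.00). Tangency of A1 to FR means the radius QR is perpendicular to FR, so Q = R + (0, 13) = (-42.7, 13.0). On A1, R sits at bearing -90° from Q; a 147° counterclockwise sweep puts M at bearing 57°, so M = Q + 13.0·(cos 57°, sin 57°) = (-35.6, 23.9). The tangent condition forces QM to be normal to MC, so MC runs along (−sin 57°, cos 57°); with |MC| = 16.1, C = (-49.1, 32.7). Then |FC| = |C − F| = 59.0.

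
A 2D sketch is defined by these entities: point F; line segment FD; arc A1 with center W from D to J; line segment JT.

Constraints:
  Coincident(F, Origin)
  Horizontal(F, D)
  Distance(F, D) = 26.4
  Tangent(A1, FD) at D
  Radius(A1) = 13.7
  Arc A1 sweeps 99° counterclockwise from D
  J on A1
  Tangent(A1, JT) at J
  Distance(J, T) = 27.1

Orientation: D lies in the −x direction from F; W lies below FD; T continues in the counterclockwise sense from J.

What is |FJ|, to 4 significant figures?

42.96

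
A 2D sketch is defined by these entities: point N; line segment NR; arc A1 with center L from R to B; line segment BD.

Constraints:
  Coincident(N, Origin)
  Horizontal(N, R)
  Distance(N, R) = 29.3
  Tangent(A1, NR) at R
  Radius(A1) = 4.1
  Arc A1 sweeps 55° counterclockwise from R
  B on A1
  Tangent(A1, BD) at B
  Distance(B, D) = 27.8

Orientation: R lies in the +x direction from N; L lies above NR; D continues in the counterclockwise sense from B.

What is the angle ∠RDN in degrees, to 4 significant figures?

25.02°

On A1, R sits at bearing -90° from L; a 55° counterclockwise sweep puts B at bearing -35°, so B = L + 4.1·(cos -35°, sin -35°) = (32.66, 1.748). Since A1 is tangent to BD there, LB ⟂ BD, so BD runs along (−sin -35°, cos -35°); with |BD| = 27.8, D = (48.60, 24.52). Then cos ∠RDN = DR·DN / (|DR||DN|), giving 25.02°.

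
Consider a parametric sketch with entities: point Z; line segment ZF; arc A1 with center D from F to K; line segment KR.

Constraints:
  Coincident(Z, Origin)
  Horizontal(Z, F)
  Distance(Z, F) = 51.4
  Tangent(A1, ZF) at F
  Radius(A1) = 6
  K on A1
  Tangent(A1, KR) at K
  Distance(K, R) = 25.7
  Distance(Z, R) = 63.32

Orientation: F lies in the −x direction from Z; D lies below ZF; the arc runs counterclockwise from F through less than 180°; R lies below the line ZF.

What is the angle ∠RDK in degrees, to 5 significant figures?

76.859°

Checks: |DF| = 6.000 ✓; |DK| = 6.000 ✓; ∠(DK, KR) = 90.00° ✓; |KR| = 25.70 ✓; |ZR| = 63.32 ✓.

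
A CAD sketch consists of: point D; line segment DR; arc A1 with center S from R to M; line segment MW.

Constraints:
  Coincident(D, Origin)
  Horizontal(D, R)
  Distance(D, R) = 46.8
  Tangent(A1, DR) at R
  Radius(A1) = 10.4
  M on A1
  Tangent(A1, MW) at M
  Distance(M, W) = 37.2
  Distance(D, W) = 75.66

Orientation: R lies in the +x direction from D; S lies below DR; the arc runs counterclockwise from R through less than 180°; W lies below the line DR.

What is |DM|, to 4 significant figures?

41.57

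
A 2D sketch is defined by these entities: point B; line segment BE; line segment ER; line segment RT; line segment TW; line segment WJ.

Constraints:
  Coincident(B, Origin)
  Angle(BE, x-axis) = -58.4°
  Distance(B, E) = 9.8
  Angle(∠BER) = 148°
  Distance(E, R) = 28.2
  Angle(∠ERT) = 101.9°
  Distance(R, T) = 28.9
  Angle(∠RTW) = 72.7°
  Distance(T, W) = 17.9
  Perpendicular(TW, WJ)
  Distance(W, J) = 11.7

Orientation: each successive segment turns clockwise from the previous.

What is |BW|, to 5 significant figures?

32.644

∠ERT = 101.9° gives RT at -168.50° from the x-axis; with |RT| = 28.9, T = (-23.382, -42.308). ∠RTW = 72.7° gives TW at 84.200° from the x-axis; with |TW| = 17.9, W = (-21.573, -24.500). Then |BW| = |W − B| = 32.644.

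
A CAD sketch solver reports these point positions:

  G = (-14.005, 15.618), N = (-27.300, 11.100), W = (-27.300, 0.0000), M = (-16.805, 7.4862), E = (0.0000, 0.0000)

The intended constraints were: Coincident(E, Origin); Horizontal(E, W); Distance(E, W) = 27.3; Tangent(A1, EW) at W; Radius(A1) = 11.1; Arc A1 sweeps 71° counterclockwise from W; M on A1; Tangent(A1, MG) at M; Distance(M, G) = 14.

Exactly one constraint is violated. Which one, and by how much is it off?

Distance(M, G) = 14 — off by 5.40.

E = (0.00, 0.00) ✓; E.y = 0.00, W.y = 0.00 ✓; |EW| = 27.30 ✓; ∠(NW, WE) = 90.00° ✓; |NW| = 11.10 ✓; bearing(N→M) − bearing(N→W) = 71.00° ✓; |NM| = 11.10 ✓; ∠(NM, MG) = 90.00° ✓; |MG| = 8.600 ✗.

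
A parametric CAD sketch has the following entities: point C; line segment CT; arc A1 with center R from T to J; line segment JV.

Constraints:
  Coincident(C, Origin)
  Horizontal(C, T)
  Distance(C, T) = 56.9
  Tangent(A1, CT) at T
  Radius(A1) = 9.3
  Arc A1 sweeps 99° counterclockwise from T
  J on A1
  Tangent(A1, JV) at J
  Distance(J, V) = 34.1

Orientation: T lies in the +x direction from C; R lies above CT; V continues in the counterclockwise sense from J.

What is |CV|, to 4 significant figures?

75.27

C is at the origin; CT is horizontal with |CT| = 56.9 and T on the +x side, so T = (56.90, 0.000). Tangency of A1 to CT means the radius RT is perpendicular to CT, so R = T + (0, 9.3) = (56.90, 9.300). On A1, T sits at bearing -90° from R; a 99° counterclockwise sweep puts J at bearing 9°, so J = R + 9.3·(cos 9°, sin 9°) = (66.09, 10.75). A1 meets JV tangentially, so RJ is at right angles to JV, so JV runs along (−sin 9°, cos 9°); with |JV| = 34.1, V = (60.75, 44.44). Then |CV| = |V − C| = 75.27.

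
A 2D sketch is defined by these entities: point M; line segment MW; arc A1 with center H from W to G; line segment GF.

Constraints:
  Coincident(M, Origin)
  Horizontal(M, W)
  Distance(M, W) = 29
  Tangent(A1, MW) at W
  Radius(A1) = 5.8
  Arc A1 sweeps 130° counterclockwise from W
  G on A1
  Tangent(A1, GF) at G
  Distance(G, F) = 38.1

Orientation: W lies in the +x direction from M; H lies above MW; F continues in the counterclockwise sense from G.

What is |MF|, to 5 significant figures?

39.736

M is at the origin; M and W share the same y with |MW| = 29.0 and W on the +x side, so W = (29.000, 0.0000). Tangency of A1 to MW means the radius HW is perpendicular to MW, so H = W + (0, 5.8) = (29.000, 5.8000). On A1, W sits at bearing -90° from H; a 130° counterclockwise sweep puts G at bearing 40°, so G = H + 5.8·(cos 40°, sin 40°) = (33.443, 9.5282). A1 meets GF tangentially, so HG is at right angles to GF, so GF runs along (−sin 40°, cos 40°); with |GF| = 38.1, F = (8.9528, 38.714). Then |MF| = |F − M| = 39.736.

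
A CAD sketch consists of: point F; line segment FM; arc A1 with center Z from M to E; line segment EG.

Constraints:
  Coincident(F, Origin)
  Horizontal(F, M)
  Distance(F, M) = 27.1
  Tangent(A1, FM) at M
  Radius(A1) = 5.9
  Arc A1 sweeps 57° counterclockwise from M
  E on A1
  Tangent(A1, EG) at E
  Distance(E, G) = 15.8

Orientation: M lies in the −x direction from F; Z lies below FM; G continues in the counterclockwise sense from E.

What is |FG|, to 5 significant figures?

43.666

On A1, M sits at bearing 90° from Z; a 57° counterclockwise sweep puts E at bearing 147°, so E = Z + 5.9·(cos 147°, sin 147°) = (-32.048, -2.6866). A1 meets EG tangentially, so ZE is at right angles to EG, so EG runs along (−sin 147°, cos 147°); with |EG| = 15.8, G = (-40.653, -15.938). Then |FG| = |G − F| = 43.666.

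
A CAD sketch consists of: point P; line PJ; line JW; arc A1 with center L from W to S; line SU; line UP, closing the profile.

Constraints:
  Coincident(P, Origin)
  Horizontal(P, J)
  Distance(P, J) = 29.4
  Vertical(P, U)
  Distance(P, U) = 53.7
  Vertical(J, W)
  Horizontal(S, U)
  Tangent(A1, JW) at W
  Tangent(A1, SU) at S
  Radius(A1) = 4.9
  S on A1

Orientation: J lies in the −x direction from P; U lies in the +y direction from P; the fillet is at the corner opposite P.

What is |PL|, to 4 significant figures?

54.60

P is at the origin; P and J share the same y with |PJ| = 29.4 and J on the −x side, so J = (-29.40, 0.000). P and U share the same x with |PU| = 53.7 and U on the +y side, so U = (0.000, 53.70). The virtual corner opposite P is at (-29.40, 53.70). The tangent condition forces LW to be normal to JW and tangency of A1 to SU means the radius LS is perpendicular to SU, with radius 4.9, so the center L sits 4.9 in from both sides at L = (-24.50, 48.80). Then |PL| = |L − P| = 54.60.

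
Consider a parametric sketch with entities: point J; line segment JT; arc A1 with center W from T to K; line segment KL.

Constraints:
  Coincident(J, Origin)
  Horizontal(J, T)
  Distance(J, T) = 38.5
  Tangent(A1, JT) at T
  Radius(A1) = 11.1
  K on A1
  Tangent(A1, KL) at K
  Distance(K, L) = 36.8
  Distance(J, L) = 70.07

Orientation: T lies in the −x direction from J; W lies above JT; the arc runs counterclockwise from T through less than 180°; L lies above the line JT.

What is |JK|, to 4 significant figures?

34.57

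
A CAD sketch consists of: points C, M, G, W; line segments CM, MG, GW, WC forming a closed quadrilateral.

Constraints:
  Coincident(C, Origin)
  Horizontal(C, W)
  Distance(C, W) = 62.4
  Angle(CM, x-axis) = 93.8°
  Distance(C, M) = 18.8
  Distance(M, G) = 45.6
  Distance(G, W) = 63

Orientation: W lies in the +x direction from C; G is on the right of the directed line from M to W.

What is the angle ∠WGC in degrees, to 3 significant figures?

76.4°

Checks: |MG| = 45.60 ✓; |GW| = 63.00 ✓.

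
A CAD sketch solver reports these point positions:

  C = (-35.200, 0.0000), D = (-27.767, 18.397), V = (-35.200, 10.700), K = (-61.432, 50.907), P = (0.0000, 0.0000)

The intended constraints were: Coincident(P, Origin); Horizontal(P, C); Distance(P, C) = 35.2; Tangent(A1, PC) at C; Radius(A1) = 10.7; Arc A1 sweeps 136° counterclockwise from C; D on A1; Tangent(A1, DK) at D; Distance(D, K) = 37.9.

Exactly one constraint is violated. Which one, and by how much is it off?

Distance(D, K) = 37.9 — off by 8.90.

P = (0.00, 0.00) ✓; P.y = 0.00, C.y = 0.00 ✓; |PC| = 35.20 ✓; ∠(VC, CP) = 90.00° ✓; |VC| = 10.70 ✓; bearing(V→D) − bearing(V→C) = 136.0° ✓; |VD| = 10.70 ✓; ∠(VD, DK) = 90.00° ✓; |DK| = 46.80 ✗.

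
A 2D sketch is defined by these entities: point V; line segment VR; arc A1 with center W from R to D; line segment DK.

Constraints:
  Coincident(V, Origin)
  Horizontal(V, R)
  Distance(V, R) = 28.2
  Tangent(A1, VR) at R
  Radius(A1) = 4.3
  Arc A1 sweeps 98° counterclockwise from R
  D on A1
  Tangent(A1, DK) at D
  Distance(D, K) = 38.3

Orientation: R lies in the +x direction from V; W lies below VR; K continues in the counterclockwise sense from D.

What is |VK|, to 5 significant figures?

51.874

On A1, R sits at bearing 90° from W; a 98° counterclockwise sweep puts D at bearing 188°, so D = W + 4.3·(cos 188°, sin 188°) = (23.942, -4.8984). The tangent condition forces WD to be normal to DK, so DK runs along (−sin 188°, cos 188°); with |DK| = 38.3, K = (29.272, -42.826). Then |VK| = |K − V| = 51.874.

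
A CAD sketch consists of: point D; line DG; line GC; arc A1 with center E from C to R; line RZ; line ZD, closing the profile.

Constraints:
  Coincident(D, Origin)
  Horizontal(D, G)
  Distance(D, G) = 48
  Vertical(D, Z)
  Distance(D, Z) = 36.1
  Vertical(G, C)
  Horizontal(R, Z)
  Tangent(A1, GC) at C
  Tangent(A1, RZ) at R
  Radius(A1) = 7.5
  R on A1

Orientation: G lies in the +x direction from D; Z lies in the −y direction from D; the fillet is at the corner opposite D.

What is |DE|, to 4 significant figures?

49.58

D is at the origin; D and G share the same y with |DG| = 48.0 and G on the +x side, so G = (48.00, 0.000). D and Z share the same x with |DZ| = 36.1 and Z on the −y side, so Z = (0.000, -36.10). The virtual corner opposite D is at (48.00, -36.10). Tangency of A1 to GC means the radius EC is perpendicular to GC and the tangent condition forces ER to be normal to RZ, with radius 7.5, so the center E sits 7.5 in from both sides at E = (40.50, -28.60). Then |DE| = |E − D| = 49.58.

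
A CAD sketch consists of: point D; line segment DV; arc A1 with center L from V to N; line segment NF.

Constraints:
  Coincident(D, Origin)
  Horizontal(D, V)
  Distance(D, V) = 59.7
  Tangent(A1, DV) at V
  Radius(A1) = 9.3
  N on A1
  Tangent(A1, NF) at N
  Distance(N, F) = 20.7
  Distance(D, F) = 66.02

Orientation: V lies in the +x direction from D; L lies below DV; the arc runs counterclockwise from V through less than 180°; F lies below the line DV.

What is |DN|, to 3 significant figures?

52.4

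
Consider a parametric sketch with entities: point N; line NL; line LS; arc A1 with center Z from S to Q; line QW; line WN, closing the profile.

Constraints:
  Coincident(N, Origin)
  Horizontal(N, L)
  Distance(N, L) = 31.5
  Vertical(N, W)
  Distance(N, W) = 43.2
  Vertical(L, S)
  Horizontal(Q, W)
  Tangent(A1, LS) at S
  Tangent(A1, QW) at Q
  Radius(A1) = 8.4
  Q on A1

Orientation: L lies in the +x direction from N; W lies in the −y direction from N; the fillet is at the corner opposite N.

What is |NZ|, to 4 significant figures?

41.77

N is at the origin; NL is horizontal with |NL| = 31.5 and L on the +x side, so L = (31.50, 0.000). NW is vertical with |NW| = 43.2 and W on the −y side, so W = (0.000, -43.20). The virtual corner opposite N is at (31.50, -43.20). Tangency of A1 to LS means the radius ZS is perpendicular to LS and A1 meets QW tangentially, so ZQ is at right angles to QW, with radius 8.4, so the center Z sits 8.4 in from both sides at Z = (23.10, -34.80). Then |NZ| = |Z − N| = 41.77.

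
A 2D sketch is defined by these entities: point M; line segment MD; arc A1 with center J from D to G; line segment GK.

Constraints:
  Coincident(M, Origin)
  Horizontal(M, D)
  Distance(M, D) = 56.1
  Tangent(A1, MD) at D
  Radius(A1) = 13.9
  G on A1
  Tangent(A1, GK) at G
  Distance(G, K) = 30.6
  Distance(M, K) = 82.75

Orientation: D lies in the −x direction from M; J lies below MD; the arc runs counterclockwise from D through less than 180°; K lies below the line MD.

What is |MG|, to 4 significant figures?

71.40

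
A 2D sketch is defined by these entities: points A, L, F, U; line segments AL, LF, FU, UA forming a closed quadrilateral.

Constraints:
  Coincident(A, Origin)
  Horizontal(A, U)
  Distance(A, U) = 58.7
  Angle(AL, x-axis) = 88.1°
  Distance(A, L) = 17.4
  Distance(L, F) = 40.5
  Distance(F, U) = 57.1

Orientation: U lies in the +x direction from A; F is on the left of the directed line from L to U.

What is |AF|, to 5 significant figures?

55.043

A is at the origin; A and U share the same y with |AU| = 58.7 and U in +x, so U = (58.7, 0). AL runs at 88.1° with |AL| = 17.4, so L = (0.57690, 17.390). F is determined by |LF| = 40.5 and |FU| = 57.1 together: it lies at the intersection of circle(L, 40.5) and circle(U, 57.1). With |LU| = 60.669, the foot of the radical line on LU is 16.982 from L and the perpendicular offset is √(40.5² − 16.982²) = 36.768. Taking the left-of-LU solution: F = (27.386, 47.747).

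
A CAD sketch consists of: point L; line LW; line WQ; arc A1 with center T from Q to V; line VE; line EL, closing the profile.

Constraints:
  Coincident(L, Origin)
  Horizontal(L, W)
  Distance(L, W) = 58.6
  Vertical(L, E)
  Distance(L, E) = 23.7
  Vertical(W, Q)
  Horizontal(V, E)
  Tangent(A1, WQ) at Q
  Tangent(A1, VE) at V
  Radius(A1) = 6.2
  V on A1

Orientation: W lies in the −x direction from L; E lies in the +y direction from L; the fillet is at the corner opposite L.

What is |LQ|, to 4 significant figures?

61.16

L is at the origin; LW is horizontal with |LW| = 58.6 and W on the −x side, so W = (-58.60, 0.000). LE is vertical with |LE| = 23.7 and E on the +y side, so E = (0.000, 23.70). The virtual corner opposite L is at (-58.60, 23.70). Since A1 is tangent to WQ there, TQ ⟂ WQ and the tangent condition forces TV to be normal to VE, with radius 6.2, so the center T sits 6.2 in from both sides at T = (-52.40, 17.50). That places the tangent points at Q = (-58.60, 17.50) on WQ and V = (-52.40, 23.70) on VE. Then |LQ| = |Q − L| = 61.16.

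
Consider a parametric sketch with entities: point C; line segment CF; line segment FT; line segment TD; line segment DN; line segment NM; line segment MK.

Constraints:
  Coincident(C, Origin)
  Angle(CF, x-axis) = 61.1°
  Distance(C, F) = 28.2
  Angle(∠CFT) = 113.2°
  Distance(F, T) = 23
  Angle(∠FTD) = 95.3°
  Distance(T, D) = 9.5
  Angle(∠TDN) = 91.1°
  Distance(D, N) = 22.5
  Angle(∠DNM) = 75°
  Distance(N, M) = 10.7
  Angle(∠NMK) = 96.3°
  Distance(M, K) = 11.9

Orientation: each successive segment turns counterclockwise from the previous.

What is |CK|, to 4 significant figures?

35.51

∠DNM = 75.0° gives NM at 46.50° from the x-axis; with |NM| = 10.7, M = (10.62, 26.30). ∠NMK = 96.3° gives MK at 130.2° from the x-axis; with |MK| = 11.9, K = (2.937, 35.38). Then |CK| = |K − C| = 35.51.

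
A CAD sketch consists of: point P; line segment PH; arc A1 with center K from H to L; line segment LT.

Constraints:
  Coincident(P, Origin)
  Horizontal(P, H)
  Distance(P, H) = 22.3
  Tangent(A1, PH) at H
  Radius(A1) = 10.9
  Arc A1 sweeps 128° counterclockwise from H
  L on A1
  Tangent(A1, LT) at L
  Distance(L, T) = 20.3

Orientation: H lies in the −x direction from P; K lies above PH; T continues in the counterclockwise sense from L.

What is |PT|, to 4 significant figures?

42.62

On A1, H sits at bearing -90° from K; a 128° counterclockwise sweep puts L at bearing 38°, so L = K + 10.9·(cos 38°, sin 38°) = (-13.71, 17.61). A1 meets LT tangentially, so KL is at right angles to LT, so LT runs along (−sin 38°, cos 38°); with |LT| = 20.3, T = (-26.21, 33.61). Then |PT| = |T − P| = 42.62.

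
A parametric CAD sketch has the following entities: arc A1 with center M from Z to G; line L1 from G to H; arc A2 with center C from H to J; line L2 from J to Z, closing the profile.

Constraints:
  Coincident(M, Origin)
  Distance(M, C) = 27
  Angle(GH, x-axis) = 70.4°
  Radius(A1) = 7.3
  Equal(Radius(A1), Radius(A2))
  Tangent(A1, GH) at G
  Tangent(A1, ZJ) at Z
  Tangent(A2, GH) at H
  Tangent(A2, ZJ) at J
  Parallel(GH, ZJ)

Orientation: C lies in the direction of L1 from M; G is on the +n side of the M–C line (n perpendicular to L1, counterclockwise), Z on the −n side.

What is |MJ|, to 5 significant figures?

27.969

Tangency of A1 to both parallel lines with radius 7.3 puts G and Z at M ± 7.3·n: G = (-6.8770, 2.4488), Z = (6.8770, -2.4488). Equal radii place H and J the same way about C: H = C + 7.3·n = (2.1802, 27.884), J = C − 7.3·n = (15.934, 22.987). Then |MJ| = |J − M| = 27.969.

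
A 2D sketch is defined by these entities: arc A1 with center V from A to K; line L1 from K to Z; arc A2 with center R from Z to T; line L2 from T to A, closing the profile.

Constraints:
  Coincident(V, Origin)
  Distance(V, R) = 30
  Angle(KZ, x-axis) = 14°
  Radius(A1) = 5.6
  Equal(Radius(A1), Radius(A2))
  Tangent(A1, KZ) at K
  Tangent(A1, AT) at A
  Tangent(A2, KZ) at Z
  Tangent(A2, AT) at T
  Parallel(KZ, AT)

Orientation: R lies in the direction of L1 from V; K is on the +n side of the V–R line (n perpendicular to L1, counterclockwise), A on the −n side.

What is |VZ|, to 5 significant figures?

30.518

Tangency of A1 to both parallel lines with radius 5.6 puts K and A at V ± 5.6·n: K = (-1.3548, 5.4337), A = (1.3548, -5.4337). Equal radii place Z and T the same way about R: Z = R + 5.6·n = (27.754, 12.691), T = R − 5.6·n = (30.464, 1.8240). Then |VZ| = |Z − V| = 30.518.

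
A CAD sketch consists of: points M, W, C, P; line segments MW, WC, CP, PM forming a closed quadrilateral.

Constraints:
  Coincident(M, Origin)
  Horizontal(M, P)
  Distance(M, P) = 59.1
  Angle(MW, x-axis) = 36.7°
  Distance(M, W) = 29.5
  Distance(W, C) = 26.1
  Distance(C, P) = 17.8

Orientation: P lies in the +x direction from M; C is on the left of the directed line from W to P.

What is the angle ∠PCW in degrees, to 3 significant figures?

128°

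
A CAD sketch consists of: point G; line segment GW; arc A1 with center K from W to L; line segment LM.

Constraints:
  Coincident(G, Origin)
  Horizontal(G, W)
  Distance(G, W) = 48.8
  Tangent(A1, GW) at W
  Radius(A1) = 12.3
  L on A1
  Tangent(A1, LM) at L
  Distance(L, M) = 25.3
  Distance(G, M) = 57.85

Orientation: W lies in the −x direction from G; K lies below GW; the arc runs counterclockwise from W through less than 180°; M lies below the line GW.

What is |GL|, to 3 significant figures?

61.7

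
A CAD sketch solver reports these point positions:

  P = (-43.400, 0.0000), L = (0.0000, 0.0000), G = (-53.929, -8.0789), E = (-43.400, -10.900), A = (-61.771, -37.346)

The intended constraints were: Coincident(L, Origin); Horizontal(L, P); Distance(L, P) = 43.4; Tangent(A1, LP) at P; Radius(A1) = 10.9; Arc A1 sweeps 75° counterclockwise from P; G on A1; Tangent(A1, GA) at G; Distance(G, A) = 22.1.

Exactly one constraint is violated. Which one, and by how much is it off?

Distance(G, A) = 22.1 — off by 8.20.

L = (0.00, 0.00) ✓; L.y = 0.00, P.y = 0.00 ✓; |LP| = 43.40 ✓; ∠(EP, PL) = 90.00° ✓; |EP| = 10.90 ✓; bearing(E→G) − bearing(E→P) = 75.00° ✓; |EG| = 10.90 ✓; ∠(EG, GA) = 90.00° ✓; |GA| = 30.30 ✗.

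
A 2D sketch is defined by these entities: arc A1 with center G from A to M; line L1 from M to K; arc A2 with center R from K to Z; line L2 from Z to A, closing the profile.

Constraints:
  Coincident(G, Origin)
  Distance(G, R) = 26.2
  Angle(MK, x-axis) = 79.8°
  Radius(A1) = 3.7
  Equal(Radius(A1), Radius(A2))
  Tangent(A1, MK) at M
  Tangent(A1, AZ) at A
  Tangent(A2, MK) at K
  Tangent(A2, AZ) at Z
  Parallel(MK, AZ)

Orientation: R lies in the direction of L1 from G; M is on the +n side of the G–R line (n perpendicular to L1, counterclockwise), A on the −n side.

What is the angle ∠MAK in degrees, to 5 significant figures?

74.228°

The slot axis is L1's direction at 79.8°, so u = (cos 79.8°, sin 79.8°) = (0.17708, 0.98420) and n = (−sin 79.8°, cos 79.8°) = (-0.98420, 0.17708). G is at the origin and R lies 26.2 along u from G, so R = 26.2·u = (4.6396, 25.786). Tangency of A1 to both parallel lines with radius 3.7 puts M and A at G ± 3.7·n: M = (-3.6415, 0.65521), A = (3.6415, -0.65521). Equal radii place K and Z the same way about R: K = R + 3.7·n = (0.99810, 26.441), Z = R − 3.7·n = (8.2811, 25.131). Then cos ∠MAK = AM·AK / (|AM||AK|), giving 74.228°.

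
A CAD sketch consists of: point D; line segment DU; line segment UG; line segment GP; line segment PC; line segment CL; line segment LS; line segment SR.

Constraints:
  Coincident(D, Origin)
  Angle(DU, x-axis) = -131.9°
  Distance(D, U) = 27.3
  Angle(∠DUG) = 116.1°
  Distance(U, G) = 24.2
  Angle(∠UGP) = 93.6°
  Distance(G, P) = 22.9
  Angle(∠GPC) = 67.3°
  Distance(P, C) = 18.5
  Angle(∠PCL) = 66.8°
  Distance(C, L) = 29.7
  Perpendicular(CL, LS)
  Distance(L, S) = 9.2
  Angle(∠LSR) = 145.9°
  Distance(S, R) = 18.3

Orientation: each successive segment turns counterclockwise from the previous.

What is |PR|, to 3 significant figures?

14.2

D is at the origin; DU runs at -131.9° with length 27.3, so U = (-18.2, -20.3). ∠DUG = 116.1° gives UG at -68.0° from the x-axis; with |UG| = 24.2, G = (-9.17, -42.8). ∠UGP = 93.6° gives GP at 18.4° from the x-axis; with |GP| = 22.9, P = (12.6, -35.5). ∠GPC = 67.3° gives PC at 131° from the x-axis; with |PC| = 18.5, C = (0.401, -21.6). ∠PCL = 66.8° gives CL at -116° from the x-axis; with |CL| = 29.7, L = (-12.5, -48.4). The perpendicularity gives LS at right angles to CL, so LS runs at -25.7°; with |LS| = 9.2, S = (-4.19, -52.3). ∠LSR = 145.9° gives SR at 8.40° from the x-axis; with |SR| = 18.3, R = (13.9, -49.7). Then |PR| = |R − P| = 14.2.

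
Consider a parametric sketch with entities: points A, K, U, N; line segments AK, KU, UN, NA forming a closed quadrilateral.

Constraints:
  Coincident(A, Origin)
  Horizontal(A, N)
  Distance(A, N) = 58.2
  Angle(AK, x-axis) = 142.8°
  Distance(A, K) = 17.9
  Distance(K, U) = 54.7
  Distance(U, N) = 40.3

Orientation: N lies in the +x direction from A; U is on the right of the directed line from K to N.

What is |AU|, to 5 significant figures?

36.869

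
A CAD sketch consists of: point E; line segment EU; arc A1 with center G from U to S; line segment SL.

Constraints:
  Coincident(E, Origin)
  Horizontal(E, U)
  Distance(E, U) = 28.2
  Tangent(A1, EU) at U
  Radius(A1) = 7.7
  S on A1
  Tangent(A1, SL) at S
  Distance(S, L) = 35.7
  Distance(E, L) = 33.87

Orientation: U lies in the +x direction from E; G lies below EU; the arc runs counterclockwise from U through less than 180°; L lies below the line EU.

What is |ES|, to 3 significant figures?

22.0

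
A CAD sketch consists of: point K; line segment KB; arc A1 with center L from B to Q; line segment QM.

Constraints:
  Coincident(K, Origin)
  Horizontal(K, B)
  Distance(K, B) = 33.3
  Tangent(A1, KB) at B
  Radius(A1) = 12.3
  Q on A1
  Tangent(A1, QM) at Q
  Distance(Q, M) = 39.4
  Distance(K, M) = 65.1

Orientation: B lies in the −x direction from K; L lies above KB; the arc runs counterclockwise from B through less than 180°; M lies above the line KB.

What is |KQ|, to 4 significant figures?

27.82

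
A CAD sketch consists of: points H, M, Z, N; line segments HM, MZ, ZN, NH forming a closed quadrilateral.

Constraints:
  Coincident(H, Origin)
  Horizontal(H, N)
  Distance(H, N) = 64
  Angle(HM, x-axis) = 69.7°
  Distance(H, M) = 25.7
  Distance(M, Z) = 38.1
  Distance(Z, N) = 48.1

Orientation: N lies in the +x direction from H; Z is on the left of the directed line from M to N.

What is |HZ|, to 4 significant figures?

60.05

Checks: |MZ| = 38.10 ✓; |ZN| = 48.10 ✓.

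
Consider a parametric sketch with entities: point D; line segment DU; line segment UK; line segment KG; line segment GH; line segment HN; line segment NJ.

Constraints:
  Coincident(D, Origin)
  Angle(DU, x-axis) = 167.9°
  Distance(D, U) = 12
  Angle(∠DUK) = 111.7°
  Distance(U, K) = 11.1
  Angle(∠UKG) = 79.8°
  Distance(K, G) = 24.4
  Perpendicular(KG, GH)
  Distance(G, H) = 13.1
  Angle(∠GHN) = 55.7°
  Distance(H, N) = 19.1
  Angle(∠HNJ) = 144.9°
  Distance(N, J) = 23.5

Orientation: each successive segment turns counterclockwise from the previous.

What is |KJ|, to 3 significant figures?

19.7

∠GHN = 55.7° gives HN at -169° from the x-axis; with |HN| = 19.1, N = (-9.07, -8.02). ∠HNJ = 144.9° gives NJ at -134° from the x-axis; with |NJ| = 23.5, J = (-25.5, -24.9). Then |KJ| = |J − K| = 19.7.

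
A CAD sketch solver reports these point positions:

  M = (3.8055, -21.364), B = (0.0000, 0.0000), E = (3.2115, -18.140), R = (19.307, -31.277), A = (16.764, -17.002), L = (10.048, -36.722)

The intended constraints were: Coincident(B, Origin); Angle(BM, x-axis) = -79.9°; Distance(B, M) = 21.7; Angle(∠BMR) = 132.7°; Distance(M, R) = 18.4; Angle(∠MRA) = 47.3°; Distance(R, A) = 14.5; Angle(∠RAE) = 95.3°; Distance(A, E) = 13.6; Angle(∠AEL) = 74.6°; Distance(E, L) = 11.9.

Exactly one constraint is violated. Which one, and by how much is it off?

Distance(E, L) = 11.9 — off by 7.90.

B = (0.00, 0.00) ✓; BM at -79.90° ✓; |BM| = 21.70 ✓; ∠BMR = 132.7° ✓; |MR| = 18.40 ✓; ∠MRA = 47.30° ✓; |RA| = 14.50 ✓; ∠RAE = 95.30° ✓; |AE| = 13.60 ✓; ∠AEL = 74.60° ✓; |EL| = 19.80 ✗.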